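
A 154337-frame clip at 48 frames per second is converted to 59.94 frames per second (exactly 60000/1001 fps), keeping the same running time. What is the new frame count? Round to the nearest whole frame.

Frames at target rate = 154337 × (60000/1001) / (48) = 192921250/1001 ≈ 192728.521.
Nearest whole frame: 192729.

192729 frames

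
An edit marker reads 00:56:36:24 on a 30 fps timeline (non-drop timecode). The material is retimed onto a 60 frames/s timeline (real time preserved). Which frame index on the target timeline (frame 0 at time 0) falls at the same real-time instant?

frame 203808

Source frame index: (0×3600 + 56×60 + 36) × 30 + 24 = 101904.
Real time: 101904 / (30) = 16984/5 s.
Target frame: (16984/5) × (60) = 203808.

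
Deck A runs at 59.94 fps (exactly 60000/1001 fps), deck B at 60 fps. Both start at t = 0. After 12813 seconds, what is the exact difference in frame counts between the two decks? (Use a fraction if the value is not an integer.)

768780/1001 frames

A emits 60000/1001 × 12813 = 768780000/1001 frames; B emits 60 × 12813 = 768780.
Difference = 768780/1001 frames (≈ 768.0120); B is ahead of A.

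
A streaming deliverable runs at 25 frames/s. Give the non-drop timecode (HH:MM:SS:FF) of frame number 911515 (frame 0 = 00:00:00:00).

911515 ÷ 25 = 36460 full seconds, remainder 15 frames.
36460 s = 10 h 7 min 40 s.
Timecode: 10:07:40:15.

10:07:40:15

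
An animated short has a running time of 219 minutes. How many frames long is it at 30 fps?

394200 frames

219 min = 13140 s.
Frames = 13140 × 30 = 394200.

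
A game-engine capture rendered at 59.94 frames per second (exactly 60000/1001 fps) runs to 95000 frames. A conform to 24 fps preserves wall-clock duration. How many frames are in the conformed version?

Target frames = source frames × (target rate / source rate) = 95000 × (24)/(60000/1001) = 95000 × 1001/2500 = 38038.

38038 frames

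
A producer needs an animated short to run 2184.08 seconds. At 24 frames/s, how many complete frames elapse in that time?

52417 frames

Frames = 2184.08 × 24 = 1310448/25 ≈ 52417.9200.
Complete frames: 52417.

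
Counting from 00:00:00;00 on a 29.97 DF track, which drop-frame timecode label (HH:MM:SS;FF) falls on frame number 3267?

00:01:48;29

Ten DF minutes hold 17982 frames, so frame 3267 lies in block 0 (frames 0–17981) with 3267 frames into that block.
The block's first minute is 1800 frames and the rest 1798 each; 3267 frames reaches minute 1, so 0 × 18 + 1 × 2 = 2 labels have been skipped so far.
Adding those back, label number 3267 + 2 = 3269 at 30 labels/s is 108 s + 29 f = 0 h 1 min 48 s frame 29, i.e. 00:01:48;29.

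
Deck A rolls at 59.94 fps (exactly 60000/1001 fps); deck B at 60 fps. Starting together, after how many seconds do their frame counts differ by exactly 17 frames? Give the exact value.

17017/60 seconds

The gap grows by |60 − 60000/1001| = 60/1001 frames per second.
Time for a 17-frame gap: 17 ÷ (60/1001) = 17017/60 s.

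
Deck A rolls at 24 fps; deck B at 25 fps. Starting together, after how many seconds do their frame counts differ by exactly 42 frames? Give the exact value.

42 seconds

The gap grows by |25 − 24| = 1 frame per second.
Time for a 42-frame gap: 42 ÷ (1) = 42 s.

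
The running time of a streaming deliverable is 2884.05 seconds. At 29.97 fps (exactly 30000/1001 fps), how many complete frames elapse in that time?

Frames = 2884.05 × 30000/1001 = 6655500/77 ≈ 86435.0649.
Complete frames: 86435.

86435 frames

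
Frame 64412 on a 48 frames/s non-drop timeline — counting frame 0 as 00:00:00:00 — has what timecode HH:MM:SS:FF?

00:22:21:44

64412 ÷ 48 = 1341 full seconds, remainder 44 frames.
1341 s = 0 h 22 min 21 s.
Timecode: 00:22:21:44.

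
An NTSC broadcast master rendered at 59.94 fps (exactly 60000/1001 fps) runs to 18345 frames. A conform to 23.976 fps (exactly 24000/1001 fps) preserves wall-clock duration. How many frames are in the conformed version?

Target frames = source frames × (target rate / source rate) = 18345 × (24000/1001)/(60000/1001) = 18345 × 2/5 = 7338.

7338 frames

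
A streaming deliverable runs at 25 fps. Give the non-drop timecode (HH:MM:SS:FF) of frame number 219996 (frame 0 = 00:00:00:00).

02:26:39:21

219996 ÷ 25 = 8799 full seconds, remainder 21 frames.
8799 s = 2 h 26 min 39 s.
Timecode: 02:26:39:21.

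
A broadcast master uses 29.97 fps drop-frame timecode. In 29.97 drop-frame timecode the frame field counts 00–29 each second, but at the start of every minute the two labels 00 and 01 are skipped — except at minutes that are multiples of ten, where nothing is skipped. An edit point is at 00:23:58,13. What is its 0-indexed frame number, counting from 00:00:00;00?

43111

Complete 10-minute blocks: 2, each 17982 frames → 35964.
Remaining 3 whole minutes in the current block: 1800 + 2 × 1798 = 5396 frames.
Within the current minute: 58 × 30 + 13 − 2 = 1751 (labels ;00/;01 skipped at this minute). Total = 35964 + 5396 + 1751 = 43111.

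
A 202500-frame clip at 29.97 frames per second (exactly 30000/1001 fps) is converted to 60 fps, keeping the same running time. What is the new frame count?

Target frames = source frames × (target rate / source rate) = 202500 × (60)/(30000/1001) = 202500 × 1001/500 = 405405.

405405 frames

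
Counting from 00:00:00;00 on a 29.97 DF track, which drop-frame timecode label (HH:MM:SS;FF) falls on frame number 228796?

Ten DF minutes hold 17982 frames, so frame 228796 lies in block 12 (frames 215784–233765) with 13012 frames into that block.
The block's first minute is 1800 frames and the rest 1798 each; 13012 frames reaches minute 7, so 12 × 18 + 7 × 2 = 230 labels have been skipped so far.
Adding those back, label number 228796 + 230 = 229026 at 30 labels/s is 7634 s + 6 f = 2 h 7 min 14 s frame 6, i.e. 02:07:14;06.

02:07:14;06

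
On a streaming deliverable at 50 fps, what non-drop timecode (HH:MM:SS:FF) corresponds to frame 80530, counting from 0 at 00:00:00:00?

80530 ÷ 50 = 1610 full seconds, remainder 30 frames.
1610 s = 0 h 26 min 50 s.
Timecode: 00:26:50:30.

00:26:50:30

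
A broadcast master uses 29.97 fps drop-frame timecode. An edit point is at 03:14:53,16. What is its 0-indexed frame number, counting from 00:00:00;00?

As if non-drop at 30 labels/s: (3 × 3600 + 14 × 60 + 53) × 30 + 16 = 350806.
Minute boundaries passed: 194; those not divisible by 10: 194 − 19 = 175; dropped labels = 2 × 175 = 350.
Actual frame index = 350806 − 350 = 350456.

350456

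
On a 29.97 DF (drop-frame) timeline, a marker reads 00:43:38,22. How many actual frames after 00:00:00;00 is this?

Complete 10-minute blocks: 4, each 17982 frames → 71928.
Remaining 3 whole minutes in the current block: 1800 + 2 × 1798 = 5396 frames.
Within the current minute: 38 × 30 + 22 − 2 = 1160 (labels ;00/;01 skipped at this minute). Total = 71928 + 5396 + 1160 = 78484.

78484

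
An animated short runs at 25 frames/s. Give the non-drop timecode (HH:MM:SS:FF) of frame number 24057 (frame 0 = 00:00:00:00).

24057 ÷ 25 = 962 full seconds, remainder 7 frames.
962 s = 0 h 16 min 2 s.
Timecode: 00:16:02:07.

00:16:02:07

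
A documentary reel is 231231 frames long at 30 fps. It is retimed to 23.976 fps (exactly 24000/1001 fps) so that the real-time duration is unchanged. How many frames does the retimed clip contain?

184800 frames

Target frames = source frames × (target rate / source rate) = 231231 × (24000/1001)/(30) = 231231 × 800/1001 = 184800.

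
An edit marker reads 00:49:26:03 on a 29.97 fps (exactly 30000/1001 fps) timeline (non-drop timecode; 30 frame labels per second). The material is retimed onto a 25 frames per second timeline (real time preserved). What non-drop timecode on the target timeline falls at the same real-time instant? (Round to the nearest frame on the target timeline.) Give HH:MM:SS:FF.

00:49:29:02

Source frame index: (0×3600 + 49×60 + 26) × 30 + 3 = 88983.
Real time: 88983 / (30000/1001) = 29690661/10000 s.
Target frame: (29690661/10000) × (25) = 29690661/400 ≈ 74226.652 → 74227.
At 25 labels/s: frame 74227 → 00:49:29:02.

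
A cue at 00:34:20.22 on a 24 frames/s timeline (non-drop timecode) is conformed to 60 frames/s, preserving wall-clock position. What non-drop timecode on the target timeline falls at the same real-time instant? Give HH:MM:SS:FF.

00:34:20:55

Source frame index: (0×3600 + 34×60 + 20) × 24 + 22 = 49462.
Real time: 49462 / (24) = 24731/12 s.
Target frame: (24731/12) × (60) = 123655.
At 60 labels/s: frame 123655 → 00:34:20:55.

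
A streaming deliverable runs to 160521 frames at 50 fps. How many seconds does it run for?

3210.42 seconds

Running time = 160521 / (50) = 3210.42 s.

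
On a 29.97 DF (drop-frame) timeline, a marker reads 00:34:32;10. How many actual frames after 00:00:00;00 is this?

Complete 10-minute blocks: 3, each 17982 frames → 53946.
Remaining 4 whole minutes in the current block: 1800 + 3 × 1798 = 7194 frames.
Within the current minute: 32 × 30 + 10 − 2 = 968 (labels ;00/;01 skipped at this minute). Total = 53946 + 7194 + 968 = 62108.

62108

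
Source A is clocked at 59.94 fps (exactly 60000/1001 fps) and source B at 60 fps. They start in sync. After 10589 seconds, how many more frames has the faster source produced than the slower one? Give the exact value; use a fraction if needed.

635340/1001 frames

A emits 60000/1001 × 10589 = 635340000/1001 frames; B emits 60 × 10589 = 635340.
Difference = 635340/1001 frames (≈ 634.7053); B is ahead of A.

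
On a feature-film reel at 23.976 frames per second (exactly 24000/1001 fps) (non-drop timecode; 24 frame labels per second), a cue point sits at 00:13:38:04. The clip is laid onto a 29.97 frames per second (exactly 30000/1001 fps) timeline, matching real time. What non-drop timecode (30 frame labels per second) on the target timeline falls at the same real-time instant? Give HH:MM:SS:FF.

Source frame index: (0×3600 + 13×60 + 38) × 24 + 4 = 19636.
Real time: 19636 / (24000/1001) = 4913909/6000 s.
Target frame: (4913909/6000) × (30000/1001) = 24545.
At 30 labels/s: frame 24545 → 00:13:38:05.

00:13:38:05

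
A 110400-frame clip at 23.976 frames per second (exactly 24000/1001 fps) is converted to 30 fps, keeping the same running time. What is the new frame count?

138138 frames

Target frames = source frames × (target rate / source rate) = 110400 × (30)/(24000/1001) = 110400 × 1001/800 = 138138.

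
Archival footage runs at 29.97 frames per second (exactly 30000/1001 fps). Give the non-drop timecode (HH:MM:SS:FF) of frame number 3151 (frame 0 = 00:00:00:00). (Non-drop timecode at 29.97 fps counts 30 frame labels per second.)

00:01:45:01

3151 ÷ 30 = 105 full seconds, remainder 1 frame.
105 s = 0 h 1 min 45 s.
Timecode: 00:01:45:01.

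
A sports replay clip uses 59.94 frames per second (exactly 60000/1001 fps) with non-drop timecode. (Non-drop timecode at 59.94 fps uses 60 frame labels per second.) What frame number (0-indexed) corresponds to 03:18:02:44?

frame 712964

Total seconds to the label: (3 × 3600 + 18 × 60 + 2) = 11882.
Frame index = 11882 × 60 + 44 = 712964.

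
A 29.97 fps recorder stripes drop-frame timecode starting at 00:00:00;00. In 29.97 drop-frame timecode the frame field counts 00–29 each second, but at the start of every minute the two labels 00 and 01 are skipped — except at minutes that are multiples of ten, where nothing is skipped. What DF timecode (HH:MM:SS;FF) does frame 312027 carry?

Each 10-minute DF block holds 10 × 60 × 30 − 9 × 2 = 17982 frames. 312027 ÷ 17982 → 17 full blocks, remainder 6333.
Within the partial block the first minute is 1800 frames and each further minute 1798, so 3 further minute boundaries passed. Total skipped labels = 18 × 17 + 2 × 3 = 312.
Non-drop label index = 312027 + 312 = 312339; at 30 labels/s that is 02:53:31:09, i.e. DF 02:53:31;09.

02:53:31;09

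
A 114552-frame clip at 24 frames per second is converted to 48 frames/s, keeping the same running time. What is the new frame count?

229104 frames

Target frames = source frames × (target rate / source rate) = 114552 × (48)/(24) = 114552 × 2 = 229104.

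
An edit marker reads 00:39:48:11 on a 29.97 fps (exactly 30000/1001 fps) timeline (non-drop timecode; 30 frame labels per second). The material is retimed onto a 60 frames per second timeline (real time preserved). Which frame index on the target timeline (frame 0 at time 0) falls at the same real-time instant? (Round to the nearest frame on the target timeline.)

frame 143445

Source frame index: (0×3600 + 39×60 + 48) × 30 + 11 = 71651.
Real time: 71651 / (30000/1001) = 71722651/30000 s.
Target frame: (71722651/30000) × (60) = 71722651/500 ≈ 143445.302 → 143445.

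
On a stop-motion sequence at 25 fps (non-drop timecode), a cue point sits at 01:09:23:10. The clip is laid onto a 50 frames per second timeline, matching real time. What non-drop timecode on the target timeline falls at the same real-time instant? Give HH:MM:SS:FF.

Source frame index: (1×3600 + 9×60 + 23) × 25 + 10 = 104085.
Real time: 104085 / (25) = 20817/5 s.
Target frame: (20817/5) × (50) = 208170.
At 50 labels/s: frame 208170 → 01:09:23:20.

01:09:23:20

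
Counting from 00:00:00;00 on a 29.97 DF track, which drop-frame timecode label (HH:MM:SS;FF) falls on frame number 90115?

Each 10-minute DF block holds 10 × 60 × 30 − 9 × 2 = 17982 frames. 90115 ÷ 17982 → 5 full blocks, remainder 205.
Within the partial block the first minute is 1800 frames and each further minute 1798, so 0 further minute boundaries passed. Total skipped labels = 18 × 5 + 2 × 0 = 90.
Non-drop label index = 90115 + 90 = 90205; at 30 labels/s that is 00:50:06:25, i.e. DF 00:50:06;25.

00:50:06;25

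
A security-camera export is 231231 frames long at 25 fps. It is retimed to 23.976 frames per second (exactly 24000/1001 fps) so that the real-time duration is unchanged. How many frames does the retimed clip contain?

Target frames = source frames × (target rate / source rate) = 231231 × (24000/1001)/(25) = 231231 × 960/1001 = 221760.

221760 frames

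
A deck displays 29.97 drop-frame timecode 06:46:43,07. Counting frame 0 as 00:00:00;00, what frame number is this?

Complete 10-minute blocks: 40, each 17982 frames → 719280.
Remaining 6 whole minutes in the current block: 1800 + 5 × 1798 = 10790 frames.
Within the current minute: 43 × 30 + 7 − 2 = 1295 (labels ;00/;01 skipped at this minute). Total = 719280 + 10790 + 1295 = 731365.

731365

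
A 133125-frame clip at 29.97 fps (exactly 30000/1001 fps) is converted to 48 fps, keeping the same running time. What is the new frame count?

213213 frames

Target frames = source frames × (target rate / source rate) = 133125 × (48)/(30000/1001) = 133125 × 1001/625 = 213213.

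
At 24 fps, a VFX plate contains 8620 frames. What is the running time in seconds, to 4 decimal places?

Running time = 8620 × 1/24 = 2155/6 s ≈ 359.1667 s.

359.1667 seconds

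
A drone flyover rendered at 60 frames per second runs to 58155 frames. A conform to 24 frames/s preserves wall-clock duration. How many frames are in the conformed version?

Target frames = source frames × (target rate / source rate) = 58155 × (24)/(60) = 58155 × 2/5 = 23262.

23262 frames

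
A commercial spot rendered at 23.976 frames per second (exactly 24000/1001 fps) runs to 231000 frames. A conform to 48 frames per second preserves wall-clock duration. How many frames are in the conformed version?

Target frames = source frames × (target rate / source rate) = 231000 × (48)/(24000/1001) = 231000 × 1001/500 = 462462.

462462 frames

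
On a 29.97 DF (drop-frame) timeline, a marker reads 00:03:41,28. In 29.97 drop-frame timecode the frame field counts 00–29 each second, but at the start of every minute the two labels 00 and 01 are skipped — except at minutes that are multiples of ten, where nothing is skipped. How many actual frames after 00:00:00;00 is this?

Complete 10-minute blocks: 0, each 17982 frames → 0.
Remaining 3 whole minutes in the current block: 1800 + 2 × 1798 = 5396 frames.
Within the current minute: 41 × 30 + 28 − 2 = 1256 (labels ;00/;01 skipped at this minute). Total = 0 + 5396 + 1256 = 6652.

6652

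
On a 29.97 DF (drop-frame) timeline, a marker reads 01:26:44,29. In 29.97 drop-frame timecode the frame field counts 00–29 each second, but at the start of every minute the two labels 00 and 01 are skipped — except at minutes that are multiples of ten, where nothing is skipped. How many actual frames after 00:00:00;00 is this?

As if non-drop at 30 labels/s: (1 × 3600 + 26 × 60 + 44) × 30 + 29 = 156149.
Minute boundaries passed: 86; those not divisible by 10: 86 − 8 = 78; dropped labels = 2 × 78 = 156.
Actual frame index = 156149 − 156 = 155993.

155993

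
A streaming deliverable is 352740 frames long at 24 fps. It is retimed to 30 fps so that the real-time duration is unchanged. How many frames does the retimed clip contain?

440925 frames

Target frames = source frames × (target rate / source rate) = 352740 × (30)/(24) = 352740 × 5/4 = 440925.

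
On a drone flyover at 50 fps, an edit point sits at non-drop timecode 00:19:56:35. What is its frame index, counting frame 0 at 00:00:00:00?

Total seconds to the label: (0 × 3600 + 19 × 60 + 56) = 1196.
Frame index = 1196 × 50 + 35 = 59835.

59835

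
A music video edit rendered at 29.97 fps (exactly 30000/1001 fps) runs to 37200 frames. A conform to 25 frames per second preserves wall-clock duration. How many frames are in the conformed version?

31031 frames

Target frames = source frames × (target rate / source rate) = 37200 × (25)/(30000/1001) = 37200 × 1001/1200 = 31031.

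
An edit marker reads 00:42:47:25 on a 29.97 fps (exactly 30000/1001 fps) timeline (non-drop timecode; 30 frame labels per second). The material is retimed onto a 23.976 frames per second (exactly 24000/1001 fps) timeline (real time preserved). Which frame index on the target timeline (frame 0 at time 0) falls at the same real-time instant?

frame 61628

Source frame index: (0×3600 + 42×60 + 47) × 30 + 25 = 77035.
Real time: 77035 / (30000/1001) = 15422407/6000 s.
Target frame: (15422407/6000) × (24000/1001) = 61628.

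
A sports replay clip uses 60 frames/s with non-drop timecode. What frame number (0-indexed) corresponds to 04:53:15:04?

1055704

Total seconds to the label: (4 × 3600 + 53 × 60 + 15) = 17595.
Frame index = 17595 × 60 + 4 = 1055704.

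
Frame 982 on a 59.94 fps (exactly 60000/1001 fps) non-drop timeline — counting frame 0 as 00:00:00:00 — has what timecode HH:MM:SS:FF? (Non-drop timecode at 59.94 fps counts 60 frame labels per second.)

982 ÷ 60 = 16 full seconds, remainder 22 frames.
16 s = 0 h 0 min 16 s.
Timecode: 00:00:16:22.

00:00:16:22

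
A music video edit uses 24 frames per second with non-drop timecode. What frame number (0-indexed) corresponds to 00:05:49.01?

Total seconds to the label: (0 × 3600 + 5 × 60 + 49) = 349.
Frame index = 349 × 24 + 1 = 8377.

frame 8377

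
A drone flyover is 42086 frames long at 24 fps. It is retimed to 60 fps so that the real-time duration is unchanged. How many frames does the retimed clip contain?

Target frames = source frames × (target rate / source rate) = 42086 × (60)/(24) = 42086 × 5/2 = 105215.

105215 frames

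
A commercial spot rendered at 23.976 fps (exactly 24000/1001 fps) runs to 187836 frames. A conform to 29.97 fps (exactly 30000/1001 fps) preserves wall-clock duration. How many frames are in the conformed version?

Target frames = source frames × (target rate / source rate) = 187836 × (30000/1001)/(24000/1001) = 187836 × 5/4 = 234795.

234795 frames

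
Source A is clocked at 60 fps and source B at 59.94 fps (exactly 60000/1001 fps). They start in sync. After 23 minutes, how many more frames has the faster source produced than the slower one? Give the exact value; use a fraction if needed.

23 min = 1380 s.
A emits 60 × 1380 = 82800 frames; B emits 60000/1001 × 1380 = 82800000/1001.
Difference = 82800/1001 frames (≈ 82.7173); B is behind A.

82800/1001 frames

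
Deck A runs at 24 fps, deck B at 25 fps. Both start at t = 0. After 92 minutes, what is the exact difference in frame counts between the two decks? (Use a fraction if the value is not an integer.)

92 min = 5520 s.
A emits 24 × 5520 = 132480 frames; B emits 25 × 5520 = 138000.
Difference = 5520 frames; B is ahead of A.

5520 frames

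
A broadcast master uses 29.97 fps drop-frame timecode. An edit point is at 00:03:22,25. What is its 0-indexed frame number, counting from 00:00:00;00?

6079

As if non-drop at 30 labels/s: (0 × 3600 + 3 × 60 + 22) × 30 + 25 = 6085.
Minute boundaries passed: 3; those not divisible by 10: 3 − 0 = 3; dropped labels = 2 × 3 = 6.
Actual frame index = 6085 − 6 = 6079.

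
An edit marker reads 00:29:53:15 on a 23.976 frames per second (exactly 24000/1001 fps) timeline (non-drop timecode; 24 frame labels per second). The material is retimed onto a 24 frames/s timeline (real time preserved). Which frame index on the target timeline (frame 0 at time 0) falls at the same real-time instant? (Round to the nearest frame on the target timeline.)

frame 43090

Source frame index: (0×3600 + 29×60 + 53) × 24 + 15 = 43047.
Real time: 43047 / (24000/1001) = 14363349/8000 s.
Target frame: (14363349/8000) × (24) = 43090047/1000 ≈ 43090.047 → 43090.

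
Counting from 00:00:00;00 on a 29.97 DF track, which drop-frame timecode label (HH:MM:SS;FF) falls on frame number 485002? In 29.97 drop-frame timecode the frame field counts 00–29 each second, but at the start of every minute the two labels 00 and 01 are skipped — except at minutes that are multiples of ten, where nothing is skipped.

04:29:42;28

Each 10-minute DF block holds 10 × 60 × 30 − 9 × 2 = 17982 frames. 485002 ÷ 17982 → 26 full blocks, remainder 17470.
Within the partial block the first minute is 1800 frames and each further minute 1798, so 9 further minute boundaries passed. Total skipped labels = 18 × 26 + 2 × 9 = 486.
Non-drop label index = 485002 + 486 = 485488; at 30 labels/s that is 04:29:42:28, i.e. DF 04:29:42;28.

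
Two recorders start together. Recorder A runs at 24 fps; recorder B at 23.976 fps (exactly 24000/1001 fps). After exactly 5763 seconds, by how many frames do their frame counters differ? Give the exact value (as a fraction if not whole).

A emits 24 × 5763 = 138312 frames; B emits 24000/1001 × 5763 = 138312000/1001.
Difference = 138312/1001 frames (≈ 138.1738); B is behind A.

138312/1001 frames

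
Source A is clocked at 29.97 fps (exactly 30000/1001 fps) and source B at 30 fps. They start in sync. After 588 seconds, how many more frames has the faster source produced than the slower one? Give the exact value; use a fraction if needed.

A emits 30000/1001 × 588 = 2520000/143 frames; B emits 30 × 588 = 17640.
Difference = 2520/143 frames (≈ 17.6224); B is ahead of A.

2520/143 frames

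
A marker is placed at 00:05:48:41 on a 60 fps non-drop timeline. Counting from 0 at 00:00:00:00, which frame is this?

20921

Total seconds to the label: (0 × 3600 + 5 × 60 + 48) = 348.
Frame index = 348 × 60 + 41 = 20921.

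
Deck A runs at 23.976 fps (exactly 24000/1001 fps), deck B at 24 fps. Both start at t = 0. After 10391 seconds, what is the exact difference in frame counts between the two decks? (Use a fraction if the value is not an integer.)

A emits 24000/1001 × 10391 = 249384000/1001 frames; B emits 24 × 10391 = 249384.
Difference = 249384/1001 frames (≈ 249.1349); B is ahead of A.

249384/1001 frames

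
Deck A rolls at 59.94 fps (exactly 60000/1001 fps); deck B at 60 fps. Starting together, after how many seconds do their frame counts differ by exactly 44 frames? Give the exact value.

The gap grows by |60 − 60000/1001| = 60/1001 frames per second.
Time for a 44-frame gap: 44 ÷ (60/1001) = 11011/15 s.

11011/15 seconds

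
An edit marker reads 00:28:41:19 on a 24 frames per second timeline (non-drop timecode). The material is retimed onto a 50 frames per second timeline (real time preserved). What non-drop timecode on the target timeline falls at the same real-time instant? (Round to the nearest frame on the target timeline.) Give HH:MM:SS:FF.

00:28:41:40

Source frame index: (0×3600 + 28×60 + 41) × 24 + 19 = 41323.
Real time: 41323 / (24) = 41323/24 s.
Target frame: (41323/24) × (50) = 1033075/12 ≈ 86089.583 → 86090.
At 50 labels/s: frame 86090 → 00:28:41:40.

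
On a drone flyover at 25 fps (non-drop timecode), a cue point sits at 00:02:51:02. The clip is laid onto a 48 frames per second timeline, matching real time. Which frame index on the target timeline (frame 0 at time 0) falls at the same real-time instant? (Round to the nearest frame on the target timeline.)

Source frame index: (0×3600 + 2×60 + 51) × 25 + 2 = 4277.
Real time: 4277 / (25) = 4277/25 s.
Target frame: (4277/25) × (48) = 205296/25 ≈ 8211.840 → 8212.

frame 8212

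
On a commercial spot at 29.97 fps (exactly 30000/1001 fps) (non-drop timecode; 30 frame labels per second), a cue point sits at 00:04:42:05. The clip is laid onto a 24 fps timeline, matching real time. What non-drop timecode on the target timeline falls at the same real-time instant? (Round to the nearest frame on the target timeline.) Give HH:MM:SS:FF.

Source frame index: (0×3600 + 4×60 + 42) × 30 + 5 = 8465.
Real time: 8465 / (30000/1001) = 1694693/6000 s.
Target frame: (1694693/6000) × (24) = 1694693/250 ≈ 6778.772 → 6779.
At 24 labels/s: frame 6779 → 00:04:42:11.

00:04:42:11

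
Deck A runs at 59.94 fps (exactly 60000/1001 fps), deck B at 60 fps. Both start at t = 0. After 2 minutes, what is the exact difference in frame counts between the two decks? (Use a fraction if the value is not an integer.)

2 min = 120 s.
A emits 60000/1001 × 120 = 7200000/1001 frames; B emits 60 × 120 = 7200.
Difference = 7200/1001 frames (≈ 7.1928); B is ahead of A.

7200/1001 frames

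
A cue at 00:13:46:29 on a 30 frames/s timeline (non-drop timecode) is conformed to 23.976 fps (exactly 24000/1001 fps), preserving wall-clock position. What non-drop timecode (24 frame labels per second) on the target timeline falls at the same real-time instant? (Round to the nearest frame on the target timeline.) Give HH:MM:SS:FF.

Source frame index: (0×3600 + 13×60 + 46) × 30 + 29 = 24809.
Real time: 24809 / (30) = 24809/30 s.
Target frame: (24809/30) × (24000/1001) = 19847200/1001 ≈ 19827.373 → 19827.
At 24 labels/s: frame 19827 → 00:13:46:03.

00:13:46:03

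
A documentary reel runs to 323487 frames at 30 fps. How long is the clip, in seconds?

Running time = 323487 / (30) = 10782.9 s.

10782.9 seconds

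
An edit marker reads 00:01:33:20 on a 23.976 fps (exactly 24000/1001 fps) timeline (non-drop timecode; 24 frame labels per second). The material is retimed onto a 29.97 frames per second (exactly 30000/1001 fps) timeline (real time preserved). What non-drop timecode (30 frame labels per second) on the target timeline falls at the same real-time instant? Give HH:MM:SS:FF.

Source frame index: (0×3600 + 1×60 + 33) × 24 + 20 = 2252.
Real time: 2252 / (24000/1001) = 563563/6000 s.
Target frame: (563563/6000) × (30000/1001) = 2815.
At 30 labels/s: frame 2815 → 00:01:33:25.

00:01:33:25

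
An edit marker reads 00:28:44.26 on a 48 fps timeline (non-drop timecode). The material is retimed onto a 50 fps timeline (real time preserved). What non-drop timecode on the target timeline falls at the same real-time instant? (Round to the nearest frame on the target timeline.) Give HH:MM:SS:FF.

Source frame index: (0×3600 + 28×60 + 44) × 48 + 26 = 82778.
Real time: 82778 / (48) = 41389/24 s.
Target frame: (41389/24) × (50) = 1034725/12 ≈ 86227.083 → 86227.
At 50 labels/s: frame 86227 → 00:28:44:27.

00:28:44:27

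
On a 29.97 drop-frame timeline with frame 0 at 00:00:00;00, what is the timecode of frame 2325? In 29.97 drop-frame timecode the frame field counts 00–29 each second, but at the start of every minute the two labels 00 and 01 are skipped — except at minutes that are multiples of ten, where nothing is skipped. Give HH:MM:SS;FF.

Ten DF minutes hold 17982 frames, so frame 2325 lies in block 0 (frames 0–17981) with 2325 frames into that block.
The block's first minute is 1800 frames and the rest 1798 each; 2325 frames reaches minute 1, so 0 × 18 + 1 × 2 = 2 labels have been skipped so far.
Adding those back, label number 2325 + 2 = 2327 at 30 labels/s is 77 s + 17 f = 0 h 1 min 17 s frame 17, i.e. 00:01:17;17.

00:01:17;17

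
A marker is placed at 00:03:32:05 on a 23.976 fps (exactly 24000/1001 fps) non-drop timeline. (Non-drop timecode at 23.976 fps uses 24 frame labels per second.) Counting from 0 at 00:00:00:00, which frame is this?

Total seconds to the label: (0 × 3600 + 3 × 60 + 32) = 212.
Frame index = 212 × 24 + 5 = 5093.

5093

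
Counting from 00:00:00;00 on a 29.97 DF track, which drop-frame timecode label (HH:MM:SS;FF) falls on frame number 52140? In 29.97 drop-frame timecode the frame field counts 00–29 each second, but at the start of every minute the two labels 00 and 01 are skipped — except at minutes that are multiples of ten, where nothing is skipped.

00:28:59;22

Each 10-minute DF block holds 10 × 60 × 30 − 9 × 2 = 17982 frames. 52140 ÷ 17982 → 2 full blocks, remainder 16176.
Within the partial block the first minute is 1800 frames and each further minute 1798, so 8 further minute boundaries passed. Total skipped labels = 18 × 2 + 2 × 8 = 52.
Non-drop label index = 52140 + 52 = 52192; at 30 labels/s that is 00:28:59:22, i.e. DF 00:28:59;22.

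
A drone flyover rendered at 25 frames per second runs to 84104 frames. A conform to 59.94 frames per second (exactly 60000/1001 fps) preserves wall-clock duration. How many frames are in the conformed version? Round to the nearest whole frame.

Frames at target rate = 84104 × (60000/1001) / (25) = 201849600/1001 ≈ 201647.952.
Nearest whole frame: 201648.

201648 frames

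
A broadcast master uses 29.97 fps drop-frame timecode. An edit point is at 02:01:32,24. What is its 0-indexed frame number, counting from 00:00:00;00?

218566

As if non-drop at 30 labels/s: (2 × 3600 + 1 × 60 + 32) × 30 + 24 = 218784.
Minute boundaries passed: 121; those not divisible by 10: 121 − 12 = 109; dropped labels = 2 × 109 = 218.
Actual frame index = 218784 − 218 = 218566.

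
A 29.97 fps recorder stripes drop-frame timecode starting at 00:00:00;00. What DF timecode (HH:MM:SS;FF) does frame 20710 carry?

00:11:31;00

Each 10-minute DF block holds 10 × 60 × 30 − 9 × 2 = 17982 frames. 20710 ÷ 17982 → 1 full block, remainder 2728.
Within the partial block the first minute is 1800 frames and each further minute 1798, so 1 further minute boundary passed. Total skipped labels = 18 × 1 + 2 × 1 = 20.
Non-drop label index = 20710 + 20 = 20730; at 30 labels/s that is 00:11:31:00, i.e. DF 00:11:31;00.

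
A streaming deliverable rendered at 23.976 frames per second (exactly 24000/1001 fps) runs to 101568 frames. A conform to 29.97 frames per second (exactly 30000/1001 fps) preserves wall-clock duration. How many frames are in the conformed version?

Target frames = source frames × (target rate / source rate) = 101568 × (30000/1001)/(24000/1001) = 101568 × 5/4 = 126960.

126960 frames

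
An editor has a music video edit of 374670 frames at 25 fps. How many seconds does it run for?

14986.8 seconds

Running time = 374670 / (25) = 14986.8 s.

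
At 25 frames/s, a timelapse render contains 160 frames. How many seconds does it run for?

Running time = 160 / (25) = 6.4 s.

6.4 seconds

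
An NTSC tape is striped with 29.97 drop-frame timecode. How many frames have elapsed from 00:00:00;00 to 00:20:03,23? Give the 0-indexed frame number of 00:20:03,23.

As if non-drop at 30 labels/s: (0 × 3600 + 20 × 60 + 3) × 30 + 23 = 36113.
Minute boundaries passed: 20; those not divisible by 10: 20 − 2 = 18; dropped labels = 2 × 18 = 36.
Actual frame index = 36113 − 36 = 36077.

36077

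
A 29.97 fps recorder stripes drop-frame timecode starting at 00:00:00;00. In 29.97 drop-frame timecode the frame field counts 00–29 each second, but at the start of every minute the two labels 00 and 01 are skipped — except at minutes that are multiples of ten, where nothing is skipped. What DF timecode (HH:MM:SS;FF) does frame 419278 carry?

Ten DF minutes hold 17982 frames, so frame 419278 lies in block 23 (frames 413586–431567) with 5692 frames into that block.
The block's first minute is 1800 frames and the rest 1798 each; 5692 frames reaches minute 3, so 23 × 18 + 3 × 2 = 420 labels have been skipped so far.
Adding those back, label number 419278 + 420 = 419698 at 30 labels/s is 13989 s + 28 f = 3 h 53 min 9 s frame 28, i.e. 03:53:09;28.

03:53:09;28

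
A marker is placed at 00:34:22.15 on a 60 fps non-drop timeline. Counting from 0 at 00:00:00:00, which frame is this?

Total seconds to the label: (0 × 3600 + 34 × 60 + 22) = 2062.
Frame index = 2062 × 60 + 15 = 123735.

frame 123735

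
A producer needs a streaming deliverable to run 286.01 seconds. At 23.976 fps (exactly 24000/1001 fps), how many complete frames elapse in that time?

Frames = 286.01 × 24000/1001 = 6864240/1001 ≈ 6857.3826.
Complete frames: 6857.

6857 frames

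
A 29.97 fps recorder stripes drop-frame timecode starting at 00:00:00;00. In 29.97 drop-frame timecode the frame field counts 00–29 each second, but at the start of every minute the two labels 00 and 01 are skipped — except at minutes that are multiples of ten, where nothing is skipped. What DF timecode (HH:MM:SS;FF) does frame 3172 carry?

00:01:45;24

Each 10-minute DF block holds 10 × 60 × 30 − 9 × 2 = 17982 frames. 3172 ÷ 17982 → 0 full blocks, remainder 3172.
Within the partial block the first minute is 1800 frames and each further minute 1798, so 1 further minute boundary passed. Total skipped labels = 18 × 0 + 2 × 1 = 2.
Non-drop label index = 3172 + 2 = 3174; at 30 labels/s that is 00:01:45:24, i.e. DF 00:01:45;24.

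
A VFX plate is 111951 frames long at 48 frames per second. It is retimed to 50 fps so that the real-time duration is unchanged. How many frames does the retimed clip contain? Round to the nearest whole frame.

116616 frames

Frames at target rate = 111951 × (50) / (48) = 932925/8 ≈ 116615.625.
Nearest whole frame: 116616.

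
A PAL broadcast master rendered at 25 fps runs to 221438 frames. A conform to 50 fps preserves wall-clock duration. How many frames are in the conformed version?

442876 frames

Target frames = source frames × (target rate / source rate) = 221438 × (50)/(25) = 221438 × 2 = 442876.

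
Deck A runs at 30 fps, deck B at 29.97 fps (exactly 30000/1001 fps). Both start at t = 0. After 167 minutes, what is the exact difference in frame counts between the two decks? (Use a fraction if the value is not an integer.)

167 min = 10020 s.
A emits 30 × 10020 = 300600 frames; B emits 30000/1001 × 10020 = 300600000/1001.
Difference = 300600/1001 frames (≈ 300.2997); B is behind A.

300600/1001 frames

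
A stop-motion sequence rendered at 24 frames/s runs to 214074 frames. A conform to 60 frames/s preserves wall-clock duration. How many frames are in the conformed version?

535185 frames

Target frames = source frames × (target rate / source rate) = 214074 × (60)/(24) = 214074 × 5/2 = 535185.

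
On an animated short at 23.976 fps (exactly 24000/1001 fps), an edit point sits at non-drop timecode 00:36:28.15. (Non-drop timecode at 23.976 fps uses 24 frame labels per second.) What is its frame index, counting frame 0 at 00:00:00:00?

Total seconds to the label: (0 × 3600 + 36 × 60 + 28) = 2188.
Frame index = 2188 × 24 + 15 = 52527.

frame 52527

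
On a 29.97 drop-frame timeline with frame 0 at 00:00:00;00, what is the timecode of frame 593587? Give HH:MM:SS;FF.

Ten DF minutes hold 17982 frames, so frame 593587 lies in block 33 (frames 593406–611387) with 181 frames into that block.
The block's first minute is 1800 frames and the rest 1798 each; 181 frames reaches minute 0, so 33 × 18 + 0 × 2 = 594 labels have been skipped so far.
Adding those back, label number 593587 + 594 = 594181 at 30 labels/s is 19806 s + 1 f = 5 h 30 min 6 s frame 1, i.e. 05:30:06;01.

05:30:06;01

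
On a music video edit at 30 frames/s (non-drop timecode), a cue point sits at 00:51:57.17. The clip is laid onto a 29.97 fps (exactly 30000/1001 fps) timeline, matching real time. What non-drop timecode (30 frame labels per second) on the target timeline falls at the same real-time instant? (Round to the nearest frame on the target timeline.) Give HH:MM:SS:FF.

00:51:54:14

Source frame index: (0×3600 + 51×60 + 57) × 30 + 17 = 93527.
Real time: 93527 / (30) = 93527/30 s.
Target frame: (93527/30) × (30000/1001) = 13361000/143 ≈ 93433.566 → 93434.
At 30 labels/s: frame 93434 → 00:51:54:14.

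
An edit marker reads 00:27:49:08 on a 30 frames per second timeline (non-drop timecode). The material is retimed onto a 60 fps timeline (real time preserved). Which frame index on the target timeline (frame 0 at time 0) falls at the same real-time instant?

Source frame index: (0×3600 + 27×60 + 49) × 30 + 8 = 50078.
Real time: 50078 / (30) = 25039/15 s.
Target frame: (25039/15) × (60) = 100156.

frame 100156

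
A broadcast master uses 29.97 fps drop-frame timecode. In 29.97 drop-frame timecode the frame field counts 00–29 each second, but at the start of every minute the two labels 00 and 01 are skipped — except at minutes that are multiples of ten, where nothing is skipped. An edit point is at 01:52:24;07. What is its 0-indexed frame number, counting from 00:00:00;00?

202125

Complete 10-minute blocks: 11, each 17982 frames → 197802.
Remaining 2 whole minutes in the current block: 1800 + 1 × 1798 = 3598 frames.
Within the current minute: 24 × 30 + 7 − 2 = 725 (labels ;00/;01 skipped at this minute). Total = 197802 + 3598 + 725 = 202125.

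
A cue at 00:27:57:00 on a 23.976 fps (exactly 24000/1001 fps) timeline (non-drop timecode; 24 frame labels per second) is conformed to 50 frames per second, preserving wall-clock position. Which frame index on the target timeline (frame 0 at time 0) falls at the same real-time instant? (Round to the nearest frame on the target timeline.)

frame 83934

Source frame index: (0×3600 + 27×60 + 57) × 24 + 0 = 40248.
Real time: 40248 / (24000/1001) = 1678677/1000 s.
Target frame: (1678677/1000) × (50) = 1678677/20 ≈ 83933.850 → 83934.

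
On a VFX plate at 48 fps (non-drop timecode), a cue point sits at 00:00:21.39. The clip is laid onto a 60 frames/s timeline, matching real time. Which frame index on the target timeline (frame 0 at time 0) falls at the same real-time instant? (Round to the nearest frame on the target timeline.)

frame 1309

Source frame index: (0×3600 + 0×60 + 21) × 48 + 39 = 1047.
Real time: 1047 / (48) = 349/16 s.
Target frame: (349/16) × (60) = 5235/4 ≈ 1308.750 → 1309.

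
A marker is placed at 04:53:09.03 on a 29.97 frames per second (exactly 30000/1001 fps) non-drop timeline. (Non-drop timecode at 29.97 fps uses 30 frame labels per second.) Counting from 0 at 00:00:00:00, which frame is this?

Total seconds to the label: (4 × 3600 + 53 × 60 + 9) = 17589.
Frame index = 17589 × 30 + 3 = 527673.

frame 527673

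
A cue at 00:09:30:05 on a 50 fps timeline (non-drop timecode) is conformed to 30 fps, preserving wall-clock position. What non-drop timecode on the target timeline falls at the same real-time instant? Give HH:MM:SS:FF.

Source frame index: (0×3600 + 9×60 + 30) × 50 + 5 = 28505.
Real time: 28505 / (50) = 5701/10 s.
Target frame: (5701/10) × (30) = 17103.
At 30 labels/s: frame 17103 → 00:09:30:03.

00:09:30:03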